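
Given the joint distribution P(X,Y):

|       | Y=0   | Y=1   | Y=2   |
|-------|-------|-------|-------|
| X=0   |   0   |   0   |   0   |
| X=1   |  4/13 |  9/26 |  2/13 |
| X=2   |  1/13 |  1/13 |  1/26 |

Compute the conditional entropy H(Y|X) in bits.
1.5123 bits

H(Y|X) = H(X,Y) - H(X)

H(X,Y) = -Σ_{x,y} P(x,y) log₂ P(x,y). Per-cell terms -P(x,y)·log₂P(x,y):
  X=0: 0.000000, 0.000000, 0.000000
  X=1: 0.523212, 0.529794, 0.415452
  X=2: 0.284649, 0.284649, 0.180786
  (cells with P = 0 contribute 0)
Sum of the 9 terms: H(X,Y) = 2.21854 bits

Marginal of X (row sums):
  P(X=0) = 0 + 0 + 0 = 0
  P(X=1) = 4/13 + 9/26 + 2/13 = 21/26
  P(X=2) = 1/13 + 1/13 + 1/26 = 5/26
H(X) = -[(21/26)·log₂(21/26) + (5/26)·log₂(5/26)]   (outcomes with P = 0 contribute 0)
  = 0.248868 + 0.457406 = 0.70627 bits

H(Y|X) = H(X,Y) - H(X) = 2.21854 - 0.70627 = 1.5123 bits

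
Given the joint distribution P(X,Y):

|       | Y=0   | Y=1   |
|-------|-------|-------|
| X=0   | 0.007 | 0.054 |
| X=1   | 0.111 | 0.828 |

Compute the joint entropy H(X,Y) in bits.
0.8550 bits

H(X,Y) = -Σ_{x,y} P(x,y) log₂ P(x,y). Per-cell terms -P(x,y)·log₂P(x,y):
  X=0: 0.0501, 0.2274
  X=1: 0.3520, 0.2255
Sum of the 4 terms: H(X,Y) = 0.8550 bits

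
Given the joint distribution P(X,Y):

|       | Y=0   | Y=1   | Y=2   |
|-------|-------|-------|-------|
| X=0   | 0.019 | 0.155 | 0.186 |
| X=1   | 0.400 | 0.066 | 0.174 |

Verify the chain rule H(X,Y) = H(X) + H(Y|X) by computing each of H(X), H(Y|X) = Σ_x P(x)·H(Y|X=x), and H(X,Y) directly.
H(X) = 0.9427 bits, H(Y|X) = 1.2608 bits, H(X,Y) = 2.2034 bits

Marginal of X (row sums):
  P(X=0) = 0.019 + 0.155 + 0.186 = 0.360
  P(X=1) = 0.400 + 0.066 + 0.174 = 0.640
H(X) = -[0.360·log₂(0.360) + 0.640·log₂(0.640)]
  = 0.53062 + 0.41207 = 0.9427 bits

H(Y|X) = Σ_x P(x)·H(Y|X=x):
  X=0: P(X=0) = 0.360, P(Y|X=0) = (19/360, 31/72, 31/60) → H(Y|X=0) = 1.23965
  X=1: P(X=1) = 0.640, P(Y|X=1) = (5/8, 33/320, 87/320) → H(Y|X=1) = 1.27264
H(Y|X) = 0.360·1.23965 + 0.640·1.27264 = 1.2608 bits

H(X,Y) = -Σ_{x,y} P(x,y) log₂ P(x,y). Per-cell terms -P(x,y)·log₂P(x,y):
  X=0: 0.10864, 0.41690, 0.45135
  X=1: 0.52877, 0.25881, 0.43897
Sum of the 6 terms: H(X,Y) = 2.2034 bits

Chain rule check:
  H(X) + H(Y|X) = 0.9427 + 1.2608 = 2.2035 bits
  H(X,Y) = 2.2034 bits
✓ Chain rule verified (Δ = 0.0001 is 4-dp rounding noise: each of the three values was rounded independently).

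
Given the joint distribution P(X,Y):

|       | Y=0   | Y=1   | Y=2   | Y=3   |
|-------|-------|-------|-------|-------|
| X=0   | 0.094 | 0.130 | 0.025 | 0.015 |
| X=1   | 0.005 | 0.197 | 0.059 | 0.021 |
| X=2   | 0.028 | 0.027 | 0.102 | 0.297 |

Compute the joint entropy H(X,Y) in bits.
2.9263 bits

H(X,Y) = -Σ_{x,y} P(x,y) log₂ P(x,y). Per-cell terms -P(x,y)·log₂P(x,y):
  X=0: 0.320652, 0.382644, 0.133048, 0.090883
  X=1: 0.038219, 0.461715, 0.240905, 0.117043
  X=2: 0.144436, 0.140694, 0.335923, 0.520185
Sum of the 12 terms: H(X,Y) = 2.9263 bits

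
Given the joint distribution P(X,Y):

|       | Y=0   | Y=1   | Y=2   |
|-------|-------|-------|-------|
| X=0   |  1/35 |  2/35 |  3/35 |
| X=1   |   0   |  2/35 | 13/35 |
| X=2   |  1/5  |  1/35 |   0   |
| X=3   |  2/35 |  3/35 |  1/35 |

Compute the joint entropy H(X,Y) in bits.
2.7502 bits

H(X,Y) = -Σ_{x,y} P(x,y) log₂ P(x,y). Per-cell terms -P(x,y)·log₂P(x,y):
  X=0: 0.14655, 0.23596, 0.30380
  X=1: 0.00000, 0.23596, 0.53071
  X=2: 0.46439, 0.14655, 0.00000
  X=3: 0.23596, 0.30380, 0.14655
  (cells with P = 0 contribute 0)
Sum of the 12 terms: H(X,Y) = 2.7502 bits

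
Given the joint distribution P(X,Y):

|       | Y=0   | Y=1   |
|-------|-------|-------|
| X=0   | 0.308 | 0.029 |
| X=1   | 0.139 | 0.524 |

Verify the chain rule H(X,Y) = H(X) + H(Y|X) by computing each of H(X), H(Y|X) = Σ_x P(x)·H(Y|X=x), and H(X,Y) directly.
H(X) = 0.9219 bits, H(Y|X) = 0.6338 bits, H(X,Y) = 1.5557 bits

Marginal of X (row sums):
  P(X=0) = 0.308 + 0.029 = 0.337
  P(X=1) = 0.139 + 0.524 = 0.663
H(X) = -[0.337·log₂(0.337) + 0.663·log₂(0.663)]
  = 0.5288 + 0.3931 = 0.9219 bits

H(Y|X) = Σ_x P(x)·H(Y|X=x):
  X=0: P(X=0) = 0.337, P(Y|X=0) = (308/337, 29/337) → H(Y|X=0) = 0.4232
  X=1: P(X=1) = 0.663, P(Y|X=1) = (139/663, 524/663) → H(Y|X=1) = 0.7408
H(Y|X) = 0.337·0.4232 + 0.663·0.7408 = 0.6338 bits

H(X,Y) = -Σ_{x,y} P(x,y) log₂ P(x,y). Per-cell terms -P(x,y)·log₂P(x,y):
  X=0: 0.5233, 0.1481
  X=1: 0.3957, 0.4886
Sum of the 4 terms: H(X,Y) = 1.5557 bits

Chain rule check:
  H(X) + H(Y|X) = 0.9219 + 0.6338 = 1.5557 bits
  H(X,Y) = 1.5557 bits
✓ Chain rule verified.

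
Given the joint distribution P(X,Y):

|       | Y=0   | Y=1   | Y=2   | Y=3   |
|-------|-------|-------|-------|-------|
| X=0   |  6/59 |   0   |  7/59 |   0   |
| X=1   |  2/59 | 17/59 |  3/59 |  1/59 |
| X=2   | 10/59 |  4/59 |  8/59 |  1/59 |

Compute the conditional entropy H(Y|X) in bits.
1.3486 bits

H(Y|X) = H(X,Y) - H(X)

H(X,Y) = -Σ_{x,y} P(x,y) log₂ P(x,y). Per-cell terms -P(x,y)·log₂P(x,y):
  X=0: 0.335357, 0.000000, 0.364865, 0.000000
  X=1: 0.165513, 0.517255, 0.218526, 0.099706
  X=2: 0.434019, 0.263230, 0.390867, 0.099706
  (cells with P = 0 contribute 0)
Sum of the 12 terms: H(X,Y) = 2.88904 bits

Marginal of X (row sums):
  P(X=0) = 6/59 + 0 + 7/59 + 0 = 13/59
  P(X=1) = 2/59 + 17/59 + 3/59 + 1/59 = 23/59
  P(X=2) = 10/59 + 4/59 + 8/59 + 1/59 = 23/59
H(X) = -[(13/59)·log₂(13/59) + (23/59)·log₂(23/59) + (23/59)·log₂(23/59)]
  = 0.480824 + 0.529811 + 0.529811 = 1.54045 bits

H(Y|X) = H(X,Y) - H(X) = 2.88904 - 1.54045 = 1.3486 bits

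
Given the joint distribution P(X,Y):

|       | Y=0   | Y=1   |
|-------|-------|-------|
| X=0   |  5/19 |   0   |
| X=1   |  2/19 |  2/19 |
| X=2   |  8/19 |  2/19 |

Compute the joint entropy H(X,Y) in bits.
2.0579 bits

H(X,Y) = -Σ_{x,y} P(x,y) log₂ P(x,y). Per-cell terms -P(x,y)·log₂P(x,y):
  X=0: 0.5068, 0.0000
  X=1: 0.3419, 0.3419
  X=2: 0.5254, 0.3419
  (cells with P = 0 contribute 0)
Sum of the 6 terms: H(X,Y) = 2.0579 bits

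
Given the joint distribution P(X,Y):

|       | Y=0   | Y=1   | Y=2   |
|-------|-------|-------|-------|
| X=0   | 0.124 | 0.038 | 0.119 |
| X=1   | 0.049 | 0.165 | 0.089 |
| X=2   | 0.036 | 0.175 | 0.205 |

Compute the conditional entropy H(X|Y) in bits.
1.4228 bits

H(X|Y) = H(X,Y) - H(Y)

H(X,Y) = -Σ_{x,y} P(x,y) log₂ P(x,y). Per-cell terms -P(x,y)·log₂P(x,y):
  X=0: 0.37344, 0.17928, 0.36545
  X=1: 0.21320, 0.42891, 0.31061
  X=2: 0.17265, 0.44005, 0.46869
Sum of the 9 terms: H(X,Y) = 2.95228 bits

Marginal of Y (column sums):
  P(Y=0) = 0.124 + 0.049 + 0.036 = 0.209
  P(Y=1) = 0.038 + 0.165 + 0.175 = 0.378
  P(Y=2) = 0.119 + 0.089 + 0.205 = 0.413
H(Y) = -[0.209·log₂(0.209) + 0.378·log₂(0.378) + 0.413·log₂(0.413)]
  = 0.47201 + 0.53054 + 0.52690 = 1.52945 bits

H(X|Y) = H(X,Y) - H(Y) = 2.95228 - 1.52945 = 1.4228 bits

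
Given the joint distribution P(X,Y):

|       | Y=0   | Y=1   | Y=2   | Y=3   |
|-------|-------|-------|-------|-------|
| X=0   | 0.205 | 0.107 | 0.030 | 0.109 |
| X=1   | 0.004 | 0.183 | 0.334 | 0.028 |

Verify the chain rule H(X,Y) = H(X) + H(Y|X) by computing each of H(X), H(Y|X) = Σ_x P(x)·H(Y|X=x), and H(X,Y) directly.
H(X) = 0.9931 bits, H(Y|X) = 1.4740 bits, H(X,Y) = 2.4671 bits

Marginal of X (row sums):
  P(X=0) = 0.205 + 0.107 + 0.030 + 0.109 = 0.451
  P(X=1) = 0.004 + 0.183 + 0.334 + 0.028 = 0.549
H(X) = -[0.451·log₂(0.451) + 0.549·log₂(0.549)]
  = 0.5181 + 0.4750 = 0.9931 bits

H(Y|X) = Σ_x P(x)·H(Y|X=x):
  X=0: P(X=0) = 0.451, P(Y|X=0) = (5/11, 107/451, 30/451, 109/451) → H(Y|X=0) = 1.7647
  X=1: P(X=1) = 0.549, P(Y|X=1) = (4/549, 1/3, 334/549, 28/549) → H(Y|X=1) = 1.2352
H(Y|X) = 0.451·1.7647 + 0.549·1.2352 = 1.4740 bits

H(X,Y) = -Σ_{x,y} P(x,y) log₂ P(x,y). Per-cell terms -P(x,y)·log₂P(x,y):
  X=0: 0.4687, 0.3450, 0.1518, 0.3485
  X=1: 0.0319, 0.4484, 0.5284, 0.1444
Sum of the 8 terms: H(X,Y) = 2.4671 bits

Chain rule check:
  H(X) + H(Y|X) = 0.9931 + 1.4740 = 2.4671 bits
  H(X,Y) = 2.4671 bits
✓ Chain rule verified.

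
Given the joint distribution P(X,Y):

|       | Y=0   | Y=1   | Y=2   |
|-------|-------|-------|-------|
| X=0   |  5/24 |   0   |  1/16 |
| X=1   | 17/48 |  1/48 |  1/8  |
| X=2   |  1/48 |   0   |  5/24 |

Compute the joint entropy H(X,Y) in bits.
2.3310 bits

H(X,Y) = -Σ_{x,y} P(x,y) log₂ P(x,y). Per-cell terms -P(x,y)·log₂P(x,y):
  X=0: 0.47147, 0.00000, 0.25000
  X=1: 0.53036, 0.11635, 0.37500
  X=2: 0.11635, 0.00000, 0.47147
  (cells with P = 0 contribute 0)
Sum of the 9 terms: H(X,Y) = 2.3310 bits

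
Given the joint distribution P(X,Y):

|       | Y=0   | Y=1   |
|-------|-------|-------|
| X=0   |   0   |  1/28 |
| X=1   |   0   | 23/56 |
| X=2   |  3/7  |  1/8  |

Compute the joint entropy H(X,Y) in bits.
1.5978 bits

H(X,Y) = -Σ_{x,y} P(x,y) log₂ P(x,y). Per-cell terms -P(x,y)·log₂P(x,y):
  X=0: 0.00000, 0.17169
  X=1: 0.00000, 0.52727
  X=2: 0.52388, 0.37500
  (cells with P = 0 contribute 0)
Sum of the 6 terms: H(X,Y) = 1.5978 bits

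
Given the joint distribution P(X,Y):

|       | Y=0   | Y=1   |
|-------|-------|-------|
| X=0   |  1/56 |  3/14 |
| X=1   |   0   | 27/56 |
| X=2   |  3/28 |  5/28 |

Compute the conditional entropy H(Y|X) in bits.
0.3635 bits

H(Y|X) = H(X,Y) - H(X)

H(X,Y) = -Σ_{x,y} P(x,y) log₂ P(x,y). Per-cell terms -P(x,y)·log₂P(x,y):
  X=0: 0.103703, 0.476227
  X=1: 0.000000, 0.507440
  X=2: 0.345256, 0.443826
  (cells with P = 0 contribute 0)
Sum of the 6 terms: H(X,Y) = 1.87645 bits

Marginal of X (row sums):
  P(X=0) = 1/56 + 3/14 = 13/56
  P(X=1) = 0 + 27/56 = 27/56
  P(X=2) = 3/28 + 5/28 = 2/7
H(X) = -[(13/56)·log₂(13/56) + (27/56)·log₂(27/56) + (2/7)·log₂(2/7)]
  = 0.489105 + 0.507440 + 0.516387 = 1.51293 bits

H(Y|X) = H(X,Y) - H(X) = 1.87645 - 1.51293 = 0.3635 bits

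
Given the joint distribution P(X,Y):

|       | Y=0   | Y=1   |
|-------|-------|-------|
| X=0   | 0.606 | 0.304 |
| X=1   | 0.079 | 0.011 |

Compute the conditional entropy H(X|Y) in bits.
0.4221 bits

H(X|Y) = H(X,Y) - H(Y)

H(X,Y) = -Σ_{x,y} P(x,y) log₂ P(x,y). Per-cell terms -P(x,y)·log₂P(x,y):
  X=0: 0.4379, 0.5222
  X=1: 0.2893, 0.0716
Sum of the 4 terms: H(X,Y) = 1.3210 bits

Marginal of Y (column sums):
  P(Y=0) = 0.606 + 0.079 = 0.685
  P(Y=1) = 0.304 + 0.011 = 0.315
H(Y) = -[0.685·log₂(0.685) + 0.315·log₂(0.315)]
  = 0.3739 + 0.5250 = 0.8989 bits

H(X|Y) = H(X,Y) - H(Y) = 1.3210 - 0.8989 = 0.4221 bits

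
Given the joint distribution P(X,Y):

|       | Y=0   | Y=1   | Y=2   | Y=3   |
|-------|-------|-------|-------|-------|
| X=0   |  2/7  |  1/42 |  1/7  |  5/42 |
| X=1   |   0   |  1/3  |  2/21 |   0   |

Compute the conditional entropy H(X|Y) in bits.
0.3574 bits

H(X|Y) = H(X,Y) - H(Y)

H(X,Y) = -Σ_{x,y} P(x,y) log₂ P(x,y). Per-cell terms -P(x,y)·log₂P(x,y):
  X=0: 0.51639, 0.12839, 0.40105, 0.36552
  X=1: 0.00000, 0.52832, 0.32308, 0.00000
  (cells with P = 0 contribute 0)
Sum of the 8 terms: H(X,Y) = 2.26275 bits

Marginal of Y (column sums):
  P(Y=0) = 2/7 + 0 = 2/7
  P(Y=1) = 1/42 + 1/3 = 5/14
  P(Y=2) = 1/7 + 2/21 = 5/21
  P(Y=3) = 5/42 + 0 = 5/42
H(Y) = -[(2/7)·log₂(2/7) + (5/14)·log₂(5/14) + (5/21)·log₂(5/21) + (5/42)·log₂(5/42)]
  = 0.51639 + 0.53051 + 0.49295 + 0.36552 = 1.90537 bits

H(X|Y) = H(X,Y) - H(Y) = 2.26275 - 1.90537 = 0.3574 bits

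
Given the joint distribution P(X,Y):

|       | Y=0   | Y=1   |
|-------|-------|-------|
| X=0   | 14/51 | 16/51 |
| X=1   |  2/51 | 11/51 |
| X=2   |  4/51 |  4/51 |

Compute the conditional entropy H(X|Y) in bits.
1.3071 bits

H(X|Y) = H(X,Y) - H(Y)

H(X,Y) = -Σ_{x,y} P(x,y) log₂ P(x,y). Per-cell terms -P(x,y)·log₂P(x,y):
  X=0: 0.51198, 0.52468
  X=1: 0.18323, 0.47731
  X=2: 0.28803, 0.28803
Sum of the 6 terms: H(X,Y) = 2.2733 bits

Marginal of Y (column sums):
  P(Y=0) = 14/51 + 2/51 + 4/51 = 20/51
  P(Y=1) = 16/51 + 11/51 + 4/51 = 31/51
H(Y) = -[(20/51)·log₂(20/51) + (31/51)·log₂(31/51)]
  = 0.52961 + 0.43657 = 0.9662 bits

H(X|Y) = H(X,Y) - H(Y) = 2.2733 - 0.9662 = 1.3071 bits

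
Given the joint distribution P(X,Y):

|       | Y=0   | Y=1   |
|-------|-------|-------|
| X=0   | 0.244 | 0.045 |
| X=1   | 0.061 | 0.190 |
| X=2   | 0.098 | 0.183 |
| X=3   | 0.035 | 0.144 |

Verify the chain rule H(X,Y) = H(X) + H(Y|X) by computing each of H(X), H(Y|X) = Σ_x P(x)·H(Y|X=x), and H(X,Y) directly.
H(X) = 1.9770 bits, H(Y|X) = 0.7709 bits, H(X,Y) = 2.7479 bits

Marginal of X (row sums):
  P(X=0) = 0.244 + 0.045 = 0.289
  P(X=1) = 0.061 + 0.190 = 0.251
  P(X=2) = 0.098 + 0.183 = 0.281
  P(X=3) = 0.035 + 0.144 = 0.179
H(X) = -[0.289·log₂(0.289) + 0.251·log₂(0.251) + 0.281·log₂(0.281) + 0.179·log₂(0.179)]
  = 0.51756 + 0.50055 + 0.51461 + 0.44427 = 1.9770 bits

H(Y|X) = Σ_x P(x)·H(Y|X=x):
  X=0: P(X=0) = 0.289, P(Y|X=0) = (244/289, 45/289) → H(Y|X=0) = 0.62395
  X=1: P(X=1) = 0.251, P(Y|X=1) = (61/251, 190/251) → H(Y|X=1) = 0.80004
  X=2: P(X=2) = 0.281, P(Y|X=2) = (98/281, 183/281) → H(Y|X=2) = 0.93295
  X=3: P(X=3) = 0.179, P(Y|X=3) = (35/179, 144/179) → H(Y|X=3) = 0.71290
H(Y|X) = 0.289·0.62395 + 0.251·0.80004 + 0.281·0.93295 + 0.179·0.71290 = 0.7709 bits

H(X,Y) = -Σ_{x,y} P(x,y) log₂ P(x,y). Per-cell terms -P(x,y)·log₂P(x,y):
  X=0: 0.49655, 0.20133
  X=1: 0.24614, 0.45523
  X=2: 0.32841, 0.44837
  X=3: 0.16928, 0.40260
Sum of the 8 terms: H(X,Y) = 2.7479 bits

Chain rule check:
  H(X) + H(Y|X) = 1.9770 + 0.7709 = 2.7479 bits
  H(X,Y) = 2.7479 bits
✓ Chain rule verified.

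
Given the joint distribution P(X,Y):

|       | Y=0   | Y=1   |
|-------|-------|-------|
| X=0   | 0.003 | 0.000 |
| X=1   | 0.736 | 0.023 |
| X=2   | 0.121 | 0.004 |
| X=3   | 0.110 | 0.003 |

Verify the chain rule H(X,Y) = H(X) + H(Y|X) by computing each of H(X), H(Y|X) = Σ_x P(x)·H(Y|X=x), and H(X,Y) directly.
H(X) = 1.0575 bits, H(Y|X) = 0.1942 bits, H(X,Y) = 1.2518 bits

Marginal of X (row sums):
  P(X=0) = 0.003 + 0.000 = 0.003
  P(X=1) = 0.736 + 0.023 = 0.759
  P(X=2) = 0.121 + 0.004 = 0.125
  P(X=3) = 0.110 + 0.003 = 0.113
H(X) = -[0.003·log₂(0.003) + 0.759·log₂(0.759) + 0.125·log₂(0.125) + 0.113·log₂(0.113)]
  = 0.02514 + 0.30195 + 0.37500 + 0.35545 = 1.0575 bits

H(Y|X) = Σ_x P(x)·H(Y|X=x):
  X=0: P(X=0) = 0.003, P(Y|X=0) = (1, 0) → H(Y|X=0) = 0.00000
  X=1: P(X=1) = 0.759, P(Y|X=1) = (32/33, 1/33) → H(Y|X=1) = 0.19591
  X=2: P(X=2) = 0.125, P(Y|X=2) = (121/125, 4/125) → H(Y|X=2) = 0.20432
  X=3: P(X=3) = 0.113, P(Y|X=3) = (110/113, 3/113) → H(Y|X=3) = 0.17678
H(Y|X) = 0.003·0.00000 + 0.759·0.19591 + 0.125·0.20432 + 0.113·0.17678 = 0.1942 bits

H(X,Y) = -Σ_{x,y} P(x,y) log₂ P(x,y). Per-cell terms -P(x,y)·log₂P(x,y):
  X=0: 0.02514, 0.00000
  X=1: 0.32548, 0.12517
  X=2: 0.36868, 0.03186
  X=3: 0.35029, 0.02514
  (cells with P = 0 contribute 0)
Sum of the 8 terms: H(X,Y) = 1.2518 bits

Chain rule check:
  H(X) + H(Y|X) = 1.0575 + 0.1942 = 1.2517 bits
  H(X,Y) = 1.2518 bits
✓ Chain rule verified (Δ = 0.0001 is 4-dp rounding noise: each of the three values was rounded independently).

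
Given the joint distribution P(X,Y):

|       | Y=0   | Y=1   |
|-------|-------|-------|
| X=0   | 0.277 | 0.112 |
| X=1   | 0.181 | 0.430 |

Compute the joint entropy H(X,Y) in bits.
1.8367 bits

H(X,Y) = -Σ_{x,y} P(x,y) log₂ P(x,y). Per-cell terms -P(x,y)·log₂P(x,y):
  X=0: 0.513016, 0.353744
  X=1: 0.446335, 0.523564
Sum of the 4 terms: H(X,Y) = 1.8367 bits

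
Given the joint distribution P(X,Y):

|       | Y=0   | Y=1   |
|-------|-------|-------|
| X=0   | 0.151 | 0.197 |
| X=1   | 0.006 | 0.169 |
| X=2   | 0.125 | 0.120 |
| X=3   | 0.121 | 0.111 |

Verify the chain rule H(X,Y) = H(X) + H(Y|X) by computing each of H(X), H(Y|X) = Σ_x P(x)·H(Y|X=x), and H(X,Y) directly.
H(X) = 1.9562 bits, H(Y|X) = 0.8579 bits, H(X,Y) = 2.8141 bits

Marginal of X (row sums):
  P(X=0) = 0.151 + 0.197 = 0.348
  P(X=1) = 0.006 + 0.169 = 0.175
  P(X=2) = 0.125 + 0.120 = 0.245
  P(X=3) = 0.121 + 0.111 = 0.232
H(X) = -[0.348·log₂(0.348) + 0.175·log₂(0.175) + 0.245·log₂(0.245) + 0.232·log₂(0.232)]
  = 0.5299486 + 0.4400503 + 0.4971409 + 0.4890104 = 1.9562 bits

H(Y|X) = Σ_x P(x)·H(Y|X=x):
  X=0: P(X=0) = 0.348, P(Y|X=0) = (151/348, 197/348) → H(Y|X=0) = 0.9873592
  X=1: P(X=1) = 0.175, P(Y|X=1) = (6/175, 169/175) → H(Y|X=1) = 0.2154488
  X=2: P(X=2) = 0.245, P(Y|X=2) = (25/49, 24/49) → H(Y|X=2) = 0.9996995
  X=3: P(X=3) = 0.232, P(Y|X=3) = (121/232, 111/232) → H(Y|X=3) = 0.9986594
H(Y|X) = 0.348·0.9873592 + 0.175·0.2154488 + 0.245·0.9996995 + 0.232·0.9986594 = 0.8579 bits

H(X,Y) = -Σ_{x,y} P(x,y) log₂ P(x,y). Per-cell terms -P(x,y)·log₂P(x,y):
  X=0: 0.4118343, 0.4617153
  X=1: 0.0442849, 0.4334689
  X=2: 0.3750000, 0.3670672
  X=3: 0.3686774, 0.3520219
Sum of the 8 terms: H(X,Y) = 2.8141 bits

Chain rule check:
  H(X) + H(Y|X) = 1.9562 + 0.8579 = 2.8141 bits
  H(X,Y) = 2.8141 bits
✓ Chain rule verified.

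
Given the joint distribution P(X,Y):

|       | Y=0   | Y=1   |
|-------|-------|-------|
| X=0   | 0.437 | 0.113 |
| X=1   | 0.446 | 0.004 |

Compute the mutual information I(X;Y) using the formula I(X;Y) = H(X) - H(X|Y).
0.0847 bits

I(X;Y) = H(X) - H(X|Y)

Marginal of X (row sums):
  P(X=0) = 0.437 + 0.113 = 0.550
  P(X=1) = 0.446 + 0.004 = 0.450
H(X) = -[0.550·log₂(0.550) + 0.450·log₂(0.450)]
  = 0.4744 + 0.5184 = 0.9928 bits

Marginal of Y (column sums):
  P(Y=0) = 0.437 + 0.446 = 0.883
  P(Y=1) = 0.113 + 0.004 = 0.117
H(X|Y) = Σ_y P(y)·H(X|Y=y):
  Y=0: P(Y=0) = 0.883, P(X|Y=0) = (437/883, 446/883) → H(X|Y=0) = 0.9999
  Y=1: P(Y=1) = 0.117, P(X|Y=1) = (113/117, 4/117) → H(X|Y=1) = 0.2150
H(X|Y) = 0.883·0.9999 + 0.117·0.2150 = 0.9081 bits

I(X;Y) = H(X) - H(X|Y) = 0.9928 - 0.9081 = 0.0847 bits

Cross-check via I(X;Y) = H(X) + H(Y) - H(X,Y): computing H(Y) from the column sums and H(X,Y) from the 4 cells in the same way gives H(Y) = 0.5207 bits and H(X,Y) = 1.4288 bits, so
I(X;Y) = 0.9928 + 0.5207 - 1.4288 = 0.0847 bits ✓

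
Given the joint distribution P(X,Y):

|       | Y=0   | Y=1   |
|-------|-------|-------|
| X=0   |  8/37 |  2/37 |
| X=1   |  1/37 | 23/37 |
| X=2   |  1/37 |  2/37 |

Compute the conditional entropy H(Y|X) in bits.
0.4317 bits

H(Y|X) = H(X,Y) - H(X)

H(X,Y) = -Σ_{x,y} P(x,y) log₂ P(x,y). Per-cell terms -P(x,y)·log₂P(x,y):
  X=0: 0.47772, 0.22754
  X=1: 0.14080, 0.42636
  X=2: 0.14080, 0.22754
Sum of the 6 terms: H(X,Y) = 1.6408 bits

Marginal of X (row sums):
  P(X=0) = 8/37 + 2/37 = 10/37
  P(X=1) = 1/37 + 23/37 = 24/37
  P(X=2) = 1/37 + 2/37 = 3/37
H(X) = -[(10/37)·log₂(10/37) + (24/37)·log₂(24/37) + (3/37)·log₂(3/37)]
  = 0.51014 + 0.40508 + 0.29388 = 1.2091 bits

H(Y|X) = H(X,Y) - H(X) = 1.6408 - 1.2091 = 0.4317 bits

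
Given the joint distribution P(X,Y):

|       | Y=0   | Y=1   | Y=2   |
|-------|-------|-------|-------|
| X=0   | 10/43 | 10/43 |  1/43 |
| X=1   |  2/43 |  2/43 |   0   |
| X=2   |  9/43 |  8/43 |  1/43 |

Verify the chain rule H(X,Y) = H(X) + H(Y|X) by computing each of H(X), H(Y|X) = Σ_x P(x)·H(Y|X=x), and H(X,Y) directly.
H(X) = 1.3496 bits, H(Y|X) = 1.2170 bits, H(X,Y) = 2.5665 bits

Marginal of X (row sums):
  P(X=0) = 10/43 + 10/43 + 1/43 = 21/43
  P(X=1) = 2/43 + 2/43 + 0 = 4/43
  P(X=2) = 9/43 + 8/43 + 1/43 = 18/43
H(X) = -[(21/43)·log₂(21/43) + (4/43)·log₂(4/43) + (18/43)·log₂(18/43)]
  = 0.50495 + 0.31872 + 0.52591 = 1.3496 bits

H(Y|X) = Σ_x P(x)·H(Y|X=x):
  X=0: P(X=0) = 21/43, P(Y|X=0) = (10/21, 10/21, 1/21) → H(Y|X=0) = 1.22858
  X=1: P(X=1) = 4/43, P(Y|X=1) = (1/2, 1/2, 0) → H(Y|X=1) = 1.00000
  X=2: P(X=2) = 18/43, P(Y|X=2) = (1/2, 4/9, 1/18) → H(Y|X=2) = 1.25163
H(Y|X) = (21/43)·1.22858 + (4/43)·1.00000 + (18/43)·1.25163 = 1.2170 bits

H(X,Y) = -Σ_{x,y} P(x,y) log₂ P(x,y). Per-cell terms -P(x,y)·log₂P(x,y):
  X=0: 0.48938, 0.48938, 0.12619
  X=1: 0.20587, 0.20587, 0.00000
  X=2: 0.47226, 0.45140, 0.12619
  (cells with P = 0 contribute 0)
Sum of the 9 terms: H(X,Y) = 2.5665 bits

Chain rule check:
  H(X) + H(Y|X) = 1.3496 + 1.2170 = 2.5666 bits
  H(X,Y) = 2.5665 bits
✓ Chain rule verified (Δ = 0.0001 is 4-dp rounding noise: each of the three values was rounded independently).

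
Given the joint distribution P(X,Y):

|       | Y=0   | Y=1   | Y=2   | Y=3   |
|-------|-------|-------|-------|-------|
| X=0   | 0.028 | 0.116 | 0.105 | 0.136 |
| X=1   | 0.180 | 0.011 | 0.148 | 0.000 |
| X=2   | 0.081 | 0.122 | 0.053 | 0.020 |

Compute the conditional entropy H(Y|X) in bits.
1.5922 bits

H(Y|X) = H(X,Y) - H(X)

H(X,Y) = -Σ_{x,y} P(x,y) log₂ P(x,y). Per-cell terms -P(x,y)·log₂P(x,y):
  X=0: 0.1444360, 0.3605052, 0.3414116, 0.3914517
  X=1: 0.4453076, 0.0715699, 0.4079370, 0.0000000
  X=2: 0.2937007, 0.3702757, 0.2246068, 0.1128771
  (cells with P = 0 contribute 0)
Sum of the 12 terms: H(X,Y) = 3.164079 bits

Marginal of X (row sums):
  P(X=0) = 0.028 + 0.116 + 0.105 + 0.136 = 0.385
  P(X=1) = 0.180 + 0.011 + 0.148 + 0.000 = 0.339
  P(X=2) = 0.081 + 0.122 + 0.053 + 0.020 = 0.276
H(X) = -[0.385·log₂(0.385) + 0.339·log₂(0.339) + 0.276·log₂(0.276)]
  = 0.5301718 + 0.5290579 + 0.5126037 = 1.571833 bits

H(Y|X) = H(X,Y) - H(X) = 3.164079 - 1.571833 = 1.5922 bits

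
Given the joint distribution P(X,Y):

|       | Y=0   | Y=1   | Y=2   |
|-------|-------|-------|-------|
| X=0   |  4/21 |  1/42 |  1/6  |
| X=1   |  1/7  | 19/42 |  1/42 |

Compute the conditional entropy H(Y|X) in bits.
1.1033 bits

H(Y|X) = H(X,Y) - H(X)

H(X,Y) = -Σ_{x,y} P(x,y) log₂ P(x,y). Per-cell terms -P(x,y)·log₂P(x,y):
  X=0: 0.45568, 0.12839, 0.43083
  X=1: 0.40105, 0.51770, 0.12839
Sum of the 6 terms: H(X,Y) = 2.0620 bits

Marginal of X (row sums):
  P(X=0) = 4/21 + 1/42 + 1/6 = 8/21
  P(X=1) = 1/7 + 19/42 + 1/42 = 13/21
H(X) = -[(8/21)·log₂(8/21) + (13/21)·log₂(13/21)]
  = 0.53041 + 0.42831 = 0.9587 bits

H(Y|X) = H(X,Y) - H(X) = 2.0620 - 0.9587 = 1.1033 bits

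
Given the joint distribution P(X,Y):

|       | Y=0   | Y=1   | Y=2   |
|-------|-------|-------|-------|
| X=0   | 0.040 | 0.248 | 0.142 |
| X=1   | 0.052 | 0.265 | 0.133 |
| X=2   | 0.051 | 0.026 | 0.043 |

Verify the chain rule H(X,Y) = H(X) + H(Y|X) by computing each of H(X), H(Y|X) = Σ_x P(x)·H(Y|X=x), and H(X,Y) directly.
H(X) = 1.4090 bits, H(Y|X) = 1.3431 bits, H(X,Y) = 2.7522 bits

Marginal of X (row sums):
  P(X=0) = 0.040 + 0.248 + 0.142 = 0.430
  P(X=1) = 0.052 + 0.265 + 0.133 = 0.450
  P(X=2) = 0.051 + 0.026 + 0.043 = 0.120
H(X) = -[0.430·log₂(0.430) + 0.450·log₂(0.450) + 0.120·log₂(0.120)]
  = 0.52356 + 0.51840 + 0.36707 = 1.4090 bits

H(Y|X) = Σ_x P(x)·H(Y|X=x):
  X=0: P(X=0) = 0.430, P(Y|X=0) = (4/43, 124/215, 71/215) → H(Y|X=0) = 1.30451
  X=1: P(X=1) = 0.450, P(Y|X=1) = (26/225, 53/90, 133/450) → H(Y|X=1) = 1.32937
  X=2: P(X=2) = 0.120, P(Y|X=2) = (17/40, 13/60, 43/120) → H(Y|X=2) = 1.53327
H(Y|X) = 0.430·1.30451 + 0.450·1.32937 + 0.120·1.53327 = 1.3431 bits

H(X,Y) = -Σ_{x,y} P(x,y) log₂ P(x,y). Per-cell terms -P(x,y)·log₂P(x,y):
  X=0: 0.18575, 0.49887, 0.39988
  X=1: 0.22180, 0.50772, 0.38710
  X=2: 0.21896, 0.13690, 0.19520
Sum of the 9 terms: H(X,Y) = 2.7522 bits

Chain rule check:
  H(X) + H(Y|X) = 1.4090 + 1.3431 = 2.7521 bits
  H(X,Y) = 2.7522 bits
✓ Chain rule verified (Δ = 0.0001 is 4-dp rounding noise: each of the three values was rounded independently).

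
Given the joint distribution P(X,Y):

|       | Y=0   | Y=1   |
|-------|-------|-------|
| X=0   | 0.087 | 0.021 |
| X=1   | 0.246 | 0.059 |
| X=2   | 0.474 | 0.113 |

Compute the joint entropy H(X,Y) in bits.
2.0281 bits

H(X,Y) = -Σ_{x,y} P(x,y) log₂ P(x,y). Per-cell terms -P(x,y)·log₂P(x,y):
  X=0: 0.3065, 0.1170
  X=1: 0.4977, 0.2409
  X=2: 0.5105, 0.3555
Sum of the 6 terms: H(X,Y) = 2.0281 bits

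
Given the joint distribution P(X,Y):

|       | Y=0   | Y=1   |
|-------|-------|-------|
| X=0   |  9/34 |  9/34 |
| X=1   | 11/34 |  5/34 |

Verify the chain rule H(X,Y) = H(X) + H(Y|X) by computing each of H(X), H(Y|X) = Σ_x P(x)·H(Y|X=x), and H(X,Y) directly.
H(X) = 0.9975 bits, H(Y|X) = 0.9511 bits, H(X,Y) = 1.9486 bits

Marginal of X (row sums):
  P(X=0) = 9/34 + 9/34 = 9/17
  P(X=1) = 11/34 + 5/34 = 8/17
H(X) = -[(9/17)·log₂(9/17) + (8/17)·log₂(8/17)]
  = 0.4858 + 0.5117 = 0.9975 bits

H(Y|X) = Σ_x P(x)·H(Y|X=x):
  X=0: P(X=0) = 9/17, P(Y|X=0) = (1/2, 1/2) → H(Y|X=0) = 1.0000
  X=1: P(X=1) = 8/17, P(Y|X=1) = (11/16, 5/16) → H(Y|X=1) = 0.8960
H(Y|X) = (9/17)·1.0000 + (8/17)·0.8960 = 0.9511 bits

H(X,Y) = -Σ_{x,y} P(x,y) log₂ P(x,y). Per-cell terms -P(x,y)·log₂P(x,y):
  X=0: 0.5076, 0.5076
  X=1: 0.5267, 0.4067
Sum of the 4 terms: H(X,Y) = 1.9486 bits

Chain rule check:
  H(X) + H(Y|X) = 0.9975 + 0.9511 = 1.9486 bits
  H(X,Y) = 1.9486 bits
✓ Chain rule verified.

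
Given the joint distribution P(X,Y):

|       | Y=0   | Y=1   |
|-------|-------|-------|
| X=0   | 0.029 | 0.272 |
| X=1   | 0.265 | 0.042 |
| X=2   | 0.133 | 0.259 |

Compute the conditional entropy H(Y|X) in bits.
0.6767 bits

H(Y|X) = H(X,Y) - H(X)

H(X,Y) = -Σ_{x,y} P(x,y) log₂ P(x,y). Per-cell terms -P(x,y)·log₂P(x,y):
  X=0: 0.1481, 0.5109
  X=1: 0.5077, 0.1921
  X=2: 0.3871, 0.5048
Sum of the 6 terms: H(X,Y) = 2.2507 bits

Marginal of X (row sums):
  P(X=0) = 0.029 + 0.272 = 0.301
  P(X=1) = 0.265 + 0.042 = 0.307
  P(X=2) = 0.133 + 0.259 = 0.392
H(X) = -[0.301·log₂(0.301) + 0.307·log₂(0.307) + 0.392·log₂(0.392)]
  = 0.5214 + 0.5230 + 0.5296 = 1.5740 bits

H(Y|X) = H(X,Y) - H(X) = 2.2507 - 1.5740 = 0.6767 bits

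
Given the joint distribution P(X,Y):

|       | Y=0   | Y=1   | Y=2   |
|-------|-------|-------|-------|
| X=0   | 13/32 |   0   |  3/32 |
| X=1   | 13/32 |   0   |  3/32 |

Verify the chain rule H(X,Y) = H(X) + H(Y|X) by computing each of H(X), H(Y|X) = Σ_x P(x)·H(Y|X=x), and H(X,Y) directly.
H(X) = 1.0000 bits, H(Y|X) = 0.6962 bits, H(X,Y) = 1.6962 bits

Marginal of X (row sums):
  P(X=0) = 13/32 + 0 + 3/32 = 1/2
  P(X=1) = 13/32 + 0 + 3/32 = 1/2
H(X) = -[(1/2)·log₂(1/2) + (1/2)·log₂(1/2)]
  = 0.5000 + 0.5000 = 1.0000 bits

H(Y|X) = Σ_x P(x)·H(Y|X=x):
  X=0: P(X=0) = 1/2, P(Y|X=0) = (13/16, 0, 3/16) → H(Y|X=0) = 0.6962
  X=1: P(X=1) = 1/2, P(Y|X=1) = (13/16, 0, 3/16) → H(Y|X=1) = 0.6962
H(Y|X) = (1/2)·0.6962 + (1/2)·0.6962 = 0.6962 bits

H(X,Y) = -Σ_{x,y} P(x,y) log₂ P(x,y). Per-cell terms -P(x,y)·log₂P(x,y):
  X=0: 0.5279, 0.0000, 0.3202
  X=1: 0.5279, 0.0000, 0.3202
  (cells with P = 0 contribute 0)
Sum of the 6 terms: H(X,Y) = 1.6962 bits

Chain rule check:
  H(X) + H(Y|X) = 1.0000 + 0.6962 = 1.6962 bits
  H(X,Y) = 1.6962 bits
✓ Chain rule verified.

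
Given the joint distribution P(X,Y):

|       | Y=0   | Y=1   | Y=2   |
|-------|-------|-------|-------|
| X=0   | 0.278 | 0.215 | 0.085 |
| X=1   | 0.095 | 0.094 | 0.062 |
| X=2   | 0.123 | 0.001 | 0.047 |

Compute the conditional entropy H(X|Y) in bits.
1.2891 bits

H(X|Y) = H(X,Y) - H(Y)

H(X,Y) = -Σ_{x,y} P(x,y) log₂ P(x,y). Per-cell terms -P(x,y)·log₂P(x,y):
  X=0: 0.51342, 0.47678, 0.30229
  X=1: 0.32261, 0.32065, 0.24872
  X=2: 0.37186, 0.00997, 0.20733
Sum of the 9 terms: H(X,Y) = 2.7736 bits

Marginal of Y (column sums):
  P(Y=0) = 0.278 + 0.095 + 0.123 = 0.496
  P(Y=1) = 0.215 + 0.094 + 0.001 = 0.310
  P(Y=2) = 0.085 + 0.062 + 0.047 = 0.194
H(Y) = -[0.496·log₂(0.496) + 0.310·log₂(0.310) + 0.194·log₂(0.194)]
  = 0.50175 + 0.52379 + 0.45898 = 1.4845 bits

H(X|Y) = H(X,Y) - H(Y) = 2.7736 - 1.4845 = 1.2891 bits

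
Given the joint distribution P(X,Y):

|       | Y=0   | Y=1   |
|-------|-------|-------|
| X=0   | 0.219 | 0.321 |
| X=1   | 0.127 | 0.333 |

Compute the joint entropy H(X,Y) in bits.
1.9124 bits

H(X,Y) = -Σ_{x,y} P(x,y) log₂ P(x,y). Per-cell terms -P(x,y)·log₂P(x,y):
  X=0: 0.4798, 0.5262
  X=1: 0.3781, 0.5283
Sum of the 4 terms: H(X,Y) = 1.9124 bits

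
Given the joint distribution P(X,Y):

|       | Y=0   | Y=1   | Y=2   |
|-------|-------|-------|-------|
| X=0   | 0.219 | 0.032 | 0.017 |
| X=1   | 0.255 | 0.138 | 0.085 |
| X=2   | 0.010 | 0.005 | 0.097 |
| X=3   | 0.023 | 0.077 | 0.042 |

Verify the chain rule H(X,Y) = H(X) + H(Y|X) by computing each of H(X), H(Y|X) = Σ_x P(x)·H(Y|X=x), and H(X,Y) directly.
H(X) = 1.7718 bits, H(Y|X) = 1.1994 bits, H(X,Y) = 2.9712 bits

Marginal of X (row sums):
  P(X=0) = 0.219 + 0.032 + 0.017 = 0.268
  P(X=1) = 0.255 + 0.138 + 0.085 = 0.478
  P(X=2) = 0.010 + 0.005 + 0.097 = 0.112
  P(X=3) = 0.023 + 0.077 + 0.042 = 0.142
H(X) = -[0.268·log₂(0.268) + 0.478·log₂(0.478) + 0.112·log₂(0.112) + 0.142·log₂(0.142)]
  = 0.50912 + 0.50903 + 0.35374 + 0.39988 = 1.7718 bits

H(Y|X) = Σ_x P(x)·H(Y|X=x):
  X=0: P(X=0) = 0.268, P(Y|X=0) = (219/268, 8/67, 17/268) → H(Y|X=0) = 0.85652
  X=1: P(X=1) = 0.478, P(Y|X=1) = (255/478, 69/239, 85/478) → H(Y|X=1) = 1.44410
  X=2: P(X=2) = 0.112, P(Y|X=2) = (5/56, 5/112, 97/112) → H(Y|X=2) = 0.69110
  X=3: P(X=3) = 0.142, P(Y|X=3) = (23/142, 77/142, 21/71) → H(Y|X=3) = 1.42396
H(Y|X) = 0.268·0.85652 + 0.478·1.44410 + 0.112·0.69110 + 0.142·1.42396 = 1.1994 bits

H(X,Y) = -Σ_{x,y} P(x,y) log₂ P(x,y). Per-cell terms -P(x,y)·log₂P(x,y):
  X=0: 0.47983, 0.15891, 0.09993
  X=1: 0.50271, 0.39430, 0.30229
  X=2: 0.06644, 0.03822, 0.32649
  X=3: 0.12517, 0.28482, 0.19209
Sum of the 12 terms: H(X,Y) = 2.9712 bits

Chain rule check:
  H(X) + H(Y|X) = 1.7718 + 1.1994 = 2.9712 bits
  H(X,Y) = 2.9712 bits
✓ Chain rule verified.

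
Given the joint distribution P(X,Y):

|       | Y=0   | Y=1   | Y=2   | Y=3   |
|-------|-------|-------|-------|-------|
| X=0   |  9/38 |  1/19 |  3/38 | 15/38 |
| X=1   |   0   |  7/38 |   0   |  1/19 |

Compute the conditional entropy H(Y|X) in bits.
1.4177 bits

H(Y|X) = H(X,Y) - H(X)

H(X,Y) = -Σ_{x,y} P(x,y) log₂ P(x,y). Per-cell terms -P(x,y)·log₂P(x,y):
  X=0: 0.4921585, 0.2235751, 0.2891814, 0.5293567
  X=1: 0.0000000, 0.4495792, 0.0000000, 0.2235751
  (cells with P = 0 contribute 0)
Sum of the 8 terms: H(X,Y) = 2.207426 bits

Marginal of X (row sums):
  P(X=0) = 9/38 + 1/19 + 3/38 + 15/38 = 29/38
  P(X=1) = 0 + 7/38 + 0 + 1/19 = 9/38
H(X) = -[(29/38)·log₂(29/38) + (9/38)·log₂(9/38)]
  = 0.2975908 + 0.4921585 = 0.789749 bits

H(Y|X) = H(X,Y) - H(X) = 2.207426 - 0.789749 = 1.4177 bits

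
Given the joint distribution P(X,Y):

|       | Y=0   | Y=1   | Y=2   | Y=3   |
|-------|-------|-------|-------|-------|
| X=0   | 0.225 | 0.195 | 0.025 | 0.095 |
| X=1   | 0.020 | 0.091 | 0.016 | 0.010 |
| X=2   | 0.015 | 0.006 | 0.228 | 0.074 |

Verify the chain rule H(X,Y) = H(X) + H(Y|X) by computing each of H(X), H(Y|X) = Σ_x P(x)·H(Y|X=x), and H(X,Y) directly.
H(X) = 1.3995 bits, H(Y|X) = 1.4891 bits, H(X,Y) = 2.8886 bits

Marginal of X (row sums):
  P(X=0) = 0.225 + 0.195 + 0.025 + 0.095 = 0.540
  P(X=1) = 0.020 + 0.091 + 0.016 + 0.010 = 0.137
  P(X=2) = 0.015 + 0.006 + 0.228 + 0.074 = 0.323
H(X) = -[0.540·log₂(0.540) + 0.137·log₂(0.137) + 0.323·log₂(0.323)]
  = 0.48004 + 0.39288 + 0.52662 = 1.3995 bits

H(Y|X) = Σ_x P(x)·H(Y|X=x):
  X=0: P(X=0) = 0.540, P(Y|X=0) = (5/12, 13/36, 5/108, 19/108) → H(Y|X=0) = 1.70318
  X=1: P(X=1) = 0.137, P(Y|X=1) = (20/137, 91/137, 16/137, 10/137) → H(Y|X=1) = 1.43477
  X=2: P(X=2) = 0.323, P(Y|X=2) = (15/323, 6/323, 12/17, 74/323) → H(Y|X=2) = 1.15424
H(Y|X) = 0.540·1.70318 + 0.137·1.43477 + 0.323·1.15424 = 1.4891 bits

H(X,Y) = -Σ_{x,y} P(x,y) log₂ P(x,y). Per-cell terms -P(x,y)·log₂P(x,y):
  X=0: 0.48420, 0.45990, 0.13305, 0.32261
  X=1: 0.11288, 0.31468, 0.09545, 0.06644
  X=2: 0.09088, 0.04428, 0.48630, 0.27797
Sum of the 12 terms: H(X,Y) = 2.8886 bits

Chain rule check:
  H(X) + H(Y|X) = 1.3995 + 1.4891 = 2.8886 bits
  H(X,Y) = 2.8886 bits
✓ Chain rule verified.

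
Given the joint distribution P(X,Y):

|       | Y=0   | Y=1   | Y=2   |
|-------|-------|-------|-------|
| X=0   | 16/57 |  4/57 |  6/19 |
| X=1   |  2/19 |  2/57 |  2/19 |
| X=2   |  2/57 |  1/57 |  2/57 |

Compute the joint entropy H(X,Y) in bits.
2.6034 bits

H(X,Y) = -Σ_{x,y} P(x,y) log₂ P(x,y). Per-cell terms -P(x,y)·log₂P(x,y):
  X=0: 0.514495, 0.268975, 0.525147
  X=1: 0.341887, 0.169575, 0.341887
  X=2: 0.169575, 0.102331, 0.169575
Sum of the 9 terms: H(X,Y) = 2.6034 bits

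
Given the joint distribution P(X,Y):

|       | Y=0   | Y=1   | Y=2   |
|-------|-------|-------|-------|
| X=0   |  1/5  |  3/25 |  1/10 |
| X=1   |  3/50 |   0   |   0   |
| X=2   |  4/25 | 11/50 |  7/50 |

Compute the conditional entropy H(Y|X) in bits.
1.4481 bits

H(Y|X) = H(X,Y) - H(X)

H(X,Y) = -Σ_{x,y} P(x,y) log₂ P(x,y). Per-cell terms -P(x,y)·log₂P(x,y):
  X=0: 0.46439, 0.36707, 0.33219
  X=1: 0.24353, 0.00000, 0.00000
  X=2: 0.42302, 0.48057, 0.39711
  (cells with P = 0 contribute 0)
Sum of the 9 terms: H(X,Y) = 2.7079 bits

Marginal of X (row sums):
  P(X=0) = 1/5 + 3/25 + 1/10 = 21/50
  P(X=1) = 3/50 + 0 + 0 = 3/50
  P(X=2) = 4/25 + 11/50 + 7/50 = 13/25
H(X) = -[(21/50)·log₂(21/50) + (3/50)·log₂(3/50) + (13/25)·log₂(13/25)]
  = 0.52565 + 0.24353 + 0.49058 = 1.2598 bits

H(Y|X) = H(X,Y) - H(X) = 2.7079 - 1.2598 = 1.4481 bits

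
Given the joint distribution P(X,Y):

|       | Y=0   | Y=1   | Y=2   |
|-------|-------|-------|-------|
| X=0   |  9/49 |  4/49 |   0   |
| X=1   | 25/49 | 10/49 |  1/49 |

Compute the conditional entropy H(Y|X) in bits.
0.9873 bits

H(Y|X) = H(X,Y) - H(X)

H(X,Y) = -Σ_{x,y} P(x,y) log₂ P(x,y). Per-cell terms -P(x,y)·log₂P(x,y):
  X=0: 0.44904, 0.29508, 0.00000
  X=1: 0.49533, 0.46791, 0.11459
  (cells with P = 0 contribute 0)
Sum of the 6 terms: H(X,Y) = 1.82195 bits

Marginal of X (row sums):
  P(X=0) = 9/49 + 4/49 + 0 = 13/49
  P(X=1) = 25/49 + 10/49 + 1/49 = 36/49
H(X) = -[(13/49)·log₂(13/49) + (36/49)·log₂(36/49)]
  = 0.50787 + 0.32678 = 0.83465 bits

H(Y|X) = H(X,Y) - H(X) = 1.82195 - 0.83465 = 0.9873 bits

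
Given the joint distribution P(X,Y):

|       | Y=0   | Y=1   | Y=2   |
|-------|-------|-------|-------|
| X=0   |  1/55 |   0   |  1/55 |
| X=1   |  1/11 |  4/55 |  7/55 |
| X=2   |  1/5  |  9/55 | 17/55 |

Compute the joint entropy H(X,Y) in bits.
2.5935 bits

H(X,Y) = -Σ_{x,y} P(x,y) log₂ P(x,y). Per-cell terms -P(x,y)·log₂P(x,y):
  X=0: 0.1051, 0.0000, 0.1051
  X=1: 0.3145, 0.2750, 0.3785
  X=2: 0.4644, 0.4273, 0.5236
  (cells with P = 0 contribute 0)
Sum of the 9 terms: H(X,Y) = 2.5935 bits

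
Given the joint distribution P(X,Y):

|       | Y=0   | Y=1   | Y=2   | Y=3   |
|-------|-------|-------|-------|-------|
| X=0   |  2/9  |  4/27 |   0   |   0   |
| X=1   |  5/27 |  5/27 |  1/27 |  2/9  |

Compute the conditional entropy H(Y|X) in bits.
1.4988 bits

H(Y|X) = H(X,Y) - H(X)

H(X,Y) = -Σ_{x,y} P(x,y) log₂ P(x,y). Per-cell terms -P(x,y)·log₂P(x,y):
  X=0: 0.482206, 0.408131, 0.000000, 0.000000
  X=1: 0.450548, 0.450548, 0.176107, 0.482206
  (cells with P = 0 contribute 0)
Sum of the 8 terms: H(X,Y) = 2.44975 bits

Marginal of X (row sums):
  P(X=0) = 2/9 + 4/27 + 0 + 0 = 10/27
  P(X=1) = 5/27 + 5/27 + 1/27 + 2/9 = 17/27
H(X) = -[(10/27)·log₂(10/27) + (17/27)·log₂(17/27)]
  = 0.530726 + 0.420230 = 0.95096 bits

H(Y|X) = H(X,Y) - H(X) = 2.44975 - 0.95096 = 1.4988 bits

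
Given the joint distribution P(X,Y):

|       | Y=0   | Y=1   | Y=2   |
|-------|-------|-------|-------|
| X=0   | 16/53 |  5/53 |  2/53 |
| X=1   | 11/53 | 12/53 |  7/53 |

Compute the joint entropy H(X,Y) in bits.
2.3631 bits

H(X,Y) = -Σ_{x,y} P(x,y) log₂ P(x,y). Per-cell terms -P(x,y)·log₂P(x,y):
  X=0: 0.52164, 0.32132, 0.17841
  X=1: 0.47082, 0.48520, 0.38574
Sum of the 6 terms: H(X,Y) = 2.3631 bits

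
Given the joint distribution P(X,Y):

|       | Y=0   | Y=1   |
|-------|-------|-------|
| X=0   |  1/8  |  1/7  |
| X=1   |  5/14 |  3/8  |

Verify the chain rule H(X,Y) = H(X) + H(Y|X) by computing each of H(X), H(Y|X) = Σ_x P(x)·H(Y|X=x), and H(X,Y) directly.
H(X) = 0.8384 bits, H(Y|X) = 0.9988 bits, H(X,Y) = 1.8372 bits

Marginal of X (row sums):
  P(X=0) = 1/8 + 1/7 = 15/56
  P(X=1) = 5/14 + 3/8 = 41/56
H(X) = -[(15/56)·log₂(15/56) + (41/56)·log₂(41/56)]
  = 0.50905 + 0.32932 = 0.8384 bits

H(Y|X) = Σ_x P(x)·H(Y|X=x):
  X=0: P(X=0) = 15/56, P(Y|X=0) = (7/15, 8/15) → H(Y|X=0) = 0.99679
  X=1: P(X=1) = 41/56, P(Y|X=1) = (20/41, 21/41) → H(Y|X=1) = 0.99957
H(Y|X) = (15/56)·0.99679 + (41/56)·0.99957 = 0.9988 bits

H(X,Y) = -Σ_{x,y} P(x,y) log₂ P(x,y). Per-cell terms -P(x,y)·log₂P(x,y):
  X=0: 0.37500, 0.40105
  X=1: 0.53051, 0.53064
Sum of the 4 terms: H(X,Y) = 1.8372 bits

Chain rule check:
  H(X) + H(Y|X) = 0.8384 + 0.9988 = 1.8372 bits
  H(X,Y) = 1.8372 bits
✓ Chain rule verified.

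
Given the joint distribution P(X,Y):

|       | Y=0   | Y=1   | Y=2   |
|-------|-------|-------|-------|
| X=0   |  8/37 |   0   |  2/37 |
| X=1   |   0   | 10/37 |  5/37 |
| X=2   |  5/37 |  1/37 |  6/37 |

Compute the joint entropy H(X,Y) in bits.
2.5622 bits

H(X,Y) = -Σ_{x,y} P(x,y) log₂ P(x,y). Per-cell terms -P(x,y)·log₂P(x,y):
  X=0: 0.47772, 0.00000, 0.22754
  X=1: 0.00000, 0.51014, 0.39021
  X=2: 0.39021, 0.14080, 0.42559
  (cells with P = 0 contribute 0)
Sum of the 9 terms: H(X,Y) = 2.5622 bits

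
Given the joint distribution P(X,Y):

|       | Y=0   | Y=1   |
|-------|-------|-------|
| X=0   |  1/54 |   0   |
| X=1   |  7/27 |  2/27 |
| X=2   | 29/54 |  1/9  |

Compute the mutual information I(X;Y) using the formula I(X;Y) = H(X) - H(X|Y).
0.0082 bits

I(X;Y) = H(X) - H(X|Y)

Marginal of X (row sums):
  P(X=0) = 1/54 + 0 = 1/54
  P(X=1) = 7/27 + 2/27 = 1/3
  P(X=2) = 29/54 + 1/9 = 35/54
H(X) = -[(1/54)·log₂(1/54) + (1/3)·log₂(1/3) + (35/54)·log₂(35/54)]
  = 0.1066 + 0.5283 + 0.4055 = 1.0404 bits

Marginal of Y (column sums):
  P(Y=0) = 1/54 + 7/27 + 29/54 = 22/27
  P(Y=1) = 0 + 2/27 + 1/9 = 5/27
H(X|Y) = Σ_y P(y)·H(X|Y=y):
  Y=0: P(Y=0) = 22/27, P(X|Y=0) = (1/44, 7/22, 29/44) → H(X|Y=0) = 1.0461
  Y=1: P(Y=1) = 5/27, P(X|Y=1) = (0, 2/5, 3/5) → H(X|Y=1) = 0.9710
H(X|Y) = (22/27)·1.0461 + (5/27)·0.9710 = 1.0322 bits

I(X;Y) = H(X) - H(X|Y) = 1.0404 - 1.0322 = 0.0082 bits

Cross-check via I(X;Y) = H(X) + H(Y) - H(X,Y): computing H(Y) from the column sums and H(X,Y) from the 6 cells in the same way gives H(Y) = 0.6913 bits and H(X,Y) = 1.7235 bits, so
I(X;Y) = 1.0404 + 0.6913 - 1.7235 = 0.0082 bits ✓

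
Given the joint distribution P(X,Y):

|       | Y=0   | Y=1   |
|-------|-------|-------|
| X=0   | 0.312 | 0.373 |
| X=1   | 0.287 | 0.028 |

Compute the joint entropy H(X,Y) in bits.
1.7163 bits

H(X,Y) = -Σ_{x,y} P(x,y) log₂ P(x,y). Per-cell terms -P(x,y)·log₂P(x,y):
  X=0: 0.5243, 0.5307
  X=1: 0.5169, 0.1444
Sum of the 4 terms: H(X,Y) = 1.7163 bits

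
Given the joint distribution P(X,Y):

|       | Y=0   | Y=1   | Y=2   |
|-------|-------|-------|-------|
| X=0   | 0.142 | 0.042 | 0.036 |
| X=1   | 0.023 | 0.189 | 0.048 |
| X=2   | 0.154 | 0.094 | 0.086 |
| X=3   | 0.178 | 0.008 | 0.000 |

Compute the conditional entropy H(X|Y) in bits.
1.6298 bits

H(X|Y) = H(X,Y) - H(Y)

H(X,Y) = -Σ_{x,y} P(x,y) log₂ P(x,y). Per-cell terms -P(x,y)·log₂P(x,y):
  X=0: 0.39988, 0.19209, 0.17265
  X=1: 0.12517, 0.45427, 0.21028
  X=2: 0.41565, 0.32065, 0.30440
  X=3: 0.44323, 0.05573, 0.00000
  (cells with P = 0 contribute 0)
Sum of the 12 terms: H(X,Y) = 3.0940 bits

Marginal of Y (column sums):
  P(Y=0) = 0.142 + 0.023 + 0.154 + 0.178 = 0.497
  P(Y=1) = 0.042 + 0.189 + 0.094 + 0.008 = 0.333
  P(Y=2) = 0.036 + 0.048 + 0.086 + 0.000 = 0.170
H(Y) = -[0.497·log₂(0.497) + 0.333·log₂(0.333) + 0.170·log₂(0.170)]
  = 0.50132 + 0.52827 + 0.43459 = 1.4642 bits

H(X|Y) = H(X,Y) - H(Y) = 3.0940 - 1.4642 = 1.6298 bits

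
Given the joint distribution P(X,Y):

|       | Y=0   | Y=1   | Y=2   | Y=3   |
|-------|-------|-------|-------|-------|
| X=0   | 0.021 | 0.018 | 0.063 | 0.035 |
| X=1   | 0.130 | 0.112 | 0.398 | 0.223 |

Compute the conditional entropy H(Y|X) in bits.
1.8138 bits

H(Y|X) = H(X,Y) - H(X)

H(X,Y) = -Σ_{x,y} P(x,y) log₂ P(x,y). Per-cell terms -P(x,y)·log₂P(x,y):
  X=0: 0.11704, 0.10433, 0.25128, 0.16928
  X=1: 0.38264, 0.35374, 0.52901, 0.48277
Sum of the 8 terms: H(X,Y) = 2.3901 bits

Marginal of X (row sums):
  P(X=0) = 0.021 + 0.018 + 0.063 + 0.035 = 0.137
  P(X=1) = 0.130 + 0.112 + 0.398 + 0.223 = 0.863
H(X) = -[0.137·log₂(0.137) + 0.863·log₂(0.863)]
  = 0.39288 + 0.18345 = 0.5763 bits

H(Y|X) = H(X,Y) - H(X) = 2.3901 - 0.5763 = 1.8138 bits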